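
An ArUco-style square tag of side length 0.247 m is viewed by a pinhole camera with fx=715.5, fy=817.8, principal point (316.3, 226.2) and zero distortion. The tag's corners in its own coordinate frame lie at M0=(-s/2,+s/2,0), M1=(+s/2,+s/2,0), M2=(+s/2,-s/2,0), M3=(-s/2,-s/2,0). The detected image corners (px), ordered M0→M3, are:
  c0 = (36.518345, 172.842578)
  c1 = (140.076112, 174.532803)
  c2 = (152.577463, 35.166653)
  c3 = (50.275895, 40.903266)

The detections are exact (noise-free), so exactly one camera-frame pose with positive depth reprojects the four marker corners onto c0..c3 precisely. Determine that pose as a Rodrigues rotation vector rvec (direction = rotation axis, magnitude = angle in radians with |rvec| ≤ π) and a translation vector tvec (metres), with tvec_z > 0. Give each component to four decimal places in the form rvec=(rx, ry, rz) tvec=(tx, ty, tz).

rvec=(-0.1243, 0.3270, 0.0540) tvec=(-0.4521, -0.2147, 1.4519)

Intrinsics K: fx=715.5, fy=817.8, cx=316.3, cy=226.2
Marker side s = 0.247 m; corners in marker frame (Z=0):
  M0 = (-0.1235, +0.1235, 0)
  M1 = (+0.1235, +0.1235, 0)
  M2 = (+0.1235, -0.1235, 0)
  M3 = (-0.1235, -0.1235, 0)
Detected image corners:
  c0 = (36.518345, 172.842578) px
  c1 = (140.076112, 174.532803) px
  c2 = (152.577463, 35.166653) px
  c3 = (50.275895, 40.903266) px
Planar DLT: solve 8×8 A·h = b for H (H[2,2]=1):
  H  [+395.55807 -60.60900 +93.50886]
  H  [-31.92321 +540.54817 +105.23719]
  H  [-0.22282 -0.07783 +1.00000]
B = K⁻¹H; ‖b₁‖=0.688769, ‖b₂‖=0.688769; λ = 2/(‖b₁‖+‖b₂‖) = 1.451865, sign → tz>0 ⇒ λ=+1.451865
r₁ = λ·B[:,0] = (+0.94566,+0.03280,-0.32350); r₂ = λ·B[:,1] = (-0.07303,+0.99091,-0.11300)
r₃ = r₁×r₂ = (+0.31685,+0.13049,+0.93946); SVD([r₁ r₂ r₃]) → R = UVᵀ:
  R  [+0.94566 -0.07303 +0.31685]
  R  [+0.03280 +0.99091 +0.13049]
  R  [-0.32350 -0.11300 +0.93946]
t = (-0.45208, -0.21475, +1.45186) m
tr R = 2.876023; θ = arccos((tr R − 1)/2) = 0.353948 rad = 20.280°
axis k = ((R−Rᵀ)₃₂, (R−Rᵀ)₁₃, (R−Rᵀ)₂₁) / (2 sinθ) = (-0.351251, +0.923750, +0.152674)
rvec = θ·k = (-0.124324, +0.326959, +0.054039)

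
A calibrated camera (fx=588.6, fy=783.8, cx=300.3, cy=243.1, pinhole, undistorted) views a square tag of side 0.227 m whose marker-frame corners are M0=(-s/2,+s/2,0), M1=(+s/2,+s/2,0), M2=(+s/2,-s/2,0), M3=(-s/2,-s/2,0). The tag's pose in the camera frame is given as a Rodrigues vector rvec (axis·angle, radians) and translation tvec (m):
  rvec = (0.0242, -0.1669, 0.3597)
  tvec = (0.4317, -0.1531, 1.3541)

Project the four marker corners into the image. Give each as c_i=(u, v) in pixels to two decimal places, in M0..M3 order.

c0=(426.90, 192.35) c1=(513.21, 238.90) c2=(547.26, 117.70) c3=(462.00, 67.75)

Intrinsics K: fx=588.6, fy=783.8, cx=300.3, cy=243.1
Marker side s = 0.227 m; corners in marker frame (Z=0):
  M0 = (-0.1135, +0.1135, 0)
  M1 = (+0.1135, +0.1135, 0)
  M2 = (+0.1135, -0.1135, 0)
  M3 = (-0.1135, -0.1135, 0)
rvec = (0.0242, -0.1669, 0.3597), |rvec| = θ = 0.39727 rad = 22.762°
Rodrigues: sinθ=0.38690, 1−cosθ=0.07788; R = I + sinθ·[k]× + (1−cosθ)·[k]×²:
    [+0.92241 -0.35231 -0.15825]
    [+0.34832 +0.93587 -0.05319]
    [+0.16684 -0.00606 +0.98597]
t = (0.4317, -0.1531, 1.3541) m
M0: Pc = R·M0+t = (+0.28702, -0.08641, +1.33448); u = 588.6·(+0.28702)/1.33448 + 300.3 = 426.8964, v = 783.8·(-0.08641)/1.33448 + 243.1 = 192.3453
M1: Pc = R·M1+t = (+0.49641, -0.00734, +1.37235); u = 588.6·(+0.49641)/1.37235 + 300.3 = 513.2087, v = 783.8·(-0.00734)/1.37235 + 243.1 = 238.9050
M2: Pc = R·M2+t = (+0.57638, -0.21979, +1.37372); u = 588.6·(+0.57638)/1.37372 + 300.3 = 547.2618, v = 783.8·(-0.21979)/1.37372 + 243.1 = 117.6973
M3: Pc = R·M3+t = (+0.36699, -0.29886, +1.33585); u = 588.6·(+0.36699)/1.33585 + 300.3 = 462.0039, v = 783.8·(-0.29886)/1.33585 + 243.1 = 67.7492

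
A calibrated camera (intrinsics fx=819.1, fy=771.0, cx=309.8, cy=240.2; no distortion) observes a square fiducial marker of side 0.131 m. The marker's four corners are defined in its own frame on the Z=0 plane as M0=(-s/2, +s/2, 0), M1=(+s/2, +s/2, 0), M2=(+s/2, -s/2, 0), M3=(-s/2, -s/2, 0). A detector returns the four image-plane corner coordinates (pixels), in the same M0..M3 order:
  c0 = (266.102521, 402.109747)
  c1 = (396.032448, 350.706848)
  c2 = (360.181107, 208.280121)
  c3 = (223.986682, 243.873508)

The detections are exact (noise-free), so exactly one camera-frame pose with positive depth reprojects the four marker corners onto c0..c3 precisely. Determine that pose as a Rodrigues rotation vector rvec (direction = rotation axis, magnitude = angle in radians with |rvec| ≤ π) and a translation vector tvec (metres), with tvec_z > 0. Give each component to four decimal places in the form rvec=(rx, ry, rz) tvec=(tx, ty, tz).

Intrinsics K: fx=819.1, fy=771.0, cx=309.8, cy=240.2
Marker side s = 0.131 m; corners in marker frame (Z=0):
  M0 = (-0.0655, +0.0655, 0)
  M1 = (+0.0655, +0.0655, 0)
  M2 = (+0.0655, -0.0655, 0)
  M3 = (-0.0655, -0.0655, 0)
Detected image corners:
  c0 = (266.102521, 402.109747) px
  c1 = (396.032448, 350.706848) px
  c2 = (360.181107, 208.280121) px
  c3 = (223.986682, 243.873508) px
Planar DLT: solve 8×8 A·h = b for H (H[2,2]=1):
  H  [+1276.01108 +331.94692 +315.36456]
  H  [-80.68836 +1178.75314 +300.61541]
  H  [+0.83591 +0.11449 +1.00000]
B = K⁻¹H; ‖b₁‖=1.540698, ‖b₂‖=1.540698; λ = 2/(‖b₁‖+‖b₂‖) = 0.649056, sign → tz>0 ⇒ λ=+0.649056
r₁ = λ·B[:,0] = (+0.80591,-0.23695,+0.54255); r₂ = λ·B[:,1] = (+0.23493,+0.96917,+0.07431)
r₃ = r₁×r₂ = (-0.54343,+0.06758,+0.83673); SVD([r₁ r₂ r₃]) → R = UVᵀ:
  R  [+0.80591 +0.23493 -0.54343]
  R  [-0.23695 +0.96917 +0.06758]
  R  [+0.54255 +0.07431 +0.83673]
t = (+0.00441, +0.05086, +0.64906) m
tr R = 2.611807; θ = arccos((tr R − 1)/2) = 0.633596 rad = 36.302°
axis k = ((R−Rᵀ)₃₂, (R−Rᵀ)₁₃, (R−Rᵀ)₂₁) / (2 sinθ) = (+0.005686, -0.917142, -0.398520)
rvec = θ·k = (+0.003603, -0.581098, -0.252501)

rvec=(0.0036, -0.5811, -0.2525) tvec=(0.0044, 0.0509, 0.6491)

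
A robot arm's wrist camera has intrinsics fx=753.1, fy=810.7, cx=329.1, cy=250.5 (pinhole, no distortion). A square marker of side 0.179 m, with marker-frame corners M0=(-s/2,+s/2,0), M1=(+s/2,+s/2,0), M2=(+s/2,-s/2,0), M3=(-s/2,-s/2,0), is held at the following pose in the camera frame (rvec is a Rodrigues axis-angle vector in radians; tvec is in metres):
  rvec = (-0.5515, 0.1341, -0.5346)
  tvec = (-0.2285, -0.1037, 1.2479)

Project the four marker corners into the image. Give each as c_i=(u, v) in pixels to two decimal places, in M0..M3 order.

c0=(162.55, 255.23) c1=(258.98, 192.78) c2=(217.68, 116.51) c3=(128.23, 174.16)

Intrinsics K: fx=753.1, fy=810.7, cx=329.1, cy=250.5
Marker side s = 0.179 m; corners in marker frame (Z=0):
  M0 = (-0.0895, +0.0895, 0)
  M1 = (+0.0895, +0.0895, 0)
  M2 = (+0.0895, -0.0895, 0)
  M3 = (-0.0895, -0.0895, 0)
rvec = (-0.5515, 0.1341, -0.5346), |rvec| = θ = 0.77970 rad = 44.674°
Rodrigues: sinθ=0.70307, 1−cosθ=0.28888; R = I + sinθ·[k]× + (1−cosθ)·[k]×²:
    [+0.85565 +0.44691 +0.26102]
    [-0.51720 +0.71967 +0.46323]
    [+0.01918 -0.53136 +0.84693]
t = (-0.2285, -0.1037, 1.2479) m
M0: Pc = R·M0+t = (-0.26508, +0.00700, +1.19863); u = 753.1·(-0.26508)/1.19863 + 329.1 = 162.5484, v = 810.7·(+0.00700)/1.19863 + 250.5 = 255.2343
M1: Pc = R·M1+t = (-0.11192, -0.08558, +1.20206); u = 753.1·(-0.11192)/1.20206 + 329.1 = 258.9809, v = 810.7·(-0.08558)/1.20206 + 250.5 = 192.7834
M2: Pc = R·M2+t = (-0.19192, -0.21440, +1.29717); u = 753.1·(-0.19192)/1.29717 + 329.1 = 217.6781, v = 810.7·(-0.21440)/1.29717 + 250.5 = 116.5057
M3: Pc = R·M3+t = (-0.34508, -0.12182, +1.29374); u = 753.1·(-0.34508)/1.29374 + 329.1 = 128.2255, v = 810.7·(-0.12182)/1.29374 + 250.5 = 174.1629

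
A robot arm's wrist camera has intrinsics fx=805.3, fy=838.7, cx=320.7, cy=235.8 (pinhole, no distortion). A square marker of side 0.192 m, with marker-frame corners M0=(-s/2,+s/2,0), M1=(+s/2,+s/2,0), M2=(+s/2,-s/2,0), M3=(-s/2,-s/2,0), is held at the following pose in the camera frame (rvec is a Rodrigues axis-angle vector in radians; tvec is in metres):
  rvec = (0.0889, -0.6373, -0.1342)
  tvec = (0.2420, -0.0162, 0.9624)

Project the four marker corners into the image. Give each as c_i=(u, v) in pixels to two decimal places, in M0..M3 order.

c0=(474.21, 320.95) c1=(576.77, 287.88) c2=(567.86, 131.17) c3=(461.45, 145.38)

Intrinsics K: fx=805.3, fy=838.7, cx=320.7, cy=235.8
Marker side s = 0.192 m; corners in marker frame (Z=0):
  M0 = (-0.0960, +0.0960, 0)
  M1 = (+0.0960, +0.0960, 0)
  M2 = (+0.0960, -0.0960, 0)
  M3 = (-0.0960, -0.0960, 0)
rvec = (0.0889, -0.6373, -0.1342), |rvec| = θ = 0.65732 rad = 37.661°
Rodrigues: sinθ=0.61099, 1−cosθ=0.20836; R = I + sinθ·[k]× + (1−cosθ)·[k]×²:
    [+0.79545 +0.09742 -0.59814]
    [-0.15207 +0.98750 -0.04139]
    [+0.58664 +0.12388 +0.80032]
t = (0.2420, -0.0162, 0.9624) m
M0: Pc = R·M0+t = (+0.17499, +0.09320, +0.91798); u = 805.3·(+0.17499)/0.91798 + 320.7 = 474.2107, v = 838.7·(+0.09320)/0.91798 + 235.8 = 320.9501
M1: Pc = R·M1+t = (+0.32772, +0.06400, +1.03061); u = 805.3·(+0.32772)/1.03061 + 320.7 = 576.7708, v = 838.7·(+0.06400)/1.03061 + 235.8 = 287.8842
M2: Pc = R·M2+t = (+0.30901, -0.12560, +1.00682); u = 805.3·(+0.30901)/1.00682 + 320.7 = 567.8594, v = 838.7·(-0.12560)/1.00682 + 235.8 = 131.1745
M3: Pc = R·M3+t = (+0.15628, -0.09640, +0.89419); u = 805.3·(+0.15628)/0.89419 + 320.7 = 461.4487, v = 838.7·(-0.09640)/0.89419 + 235.8 = 145.3803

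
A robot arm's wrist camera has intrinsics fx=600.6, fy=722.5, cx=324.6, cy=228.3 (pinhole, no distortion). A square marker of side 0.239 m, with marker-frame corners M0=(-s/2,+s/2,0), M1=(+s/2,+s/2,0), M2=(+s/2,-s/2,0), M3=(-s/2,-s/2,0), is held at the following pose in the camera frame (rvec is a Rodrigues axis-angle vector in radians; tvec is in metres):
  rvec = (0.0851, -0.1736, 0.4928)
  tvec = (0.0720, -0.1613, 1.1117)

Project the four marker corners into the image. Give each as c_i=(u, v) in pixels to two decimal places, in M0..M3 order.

c0=(275.96, 154.53) c1=(387.12, 227.61) c2=(448.32, 93.37) c3=(338.70, 14.15)

Intrinsics K: fx=600.6, fy=722.5, cx=324.6, cy=228.3
Marker side s = 0.239 m; corners in marker frame (Z=0):
  M0 = (-0.1195, +0.1195, 0)
  M1 = (+0.1195, +0.1195, 0)
  M2 = (+0.1195, -0.1195, 0)
  M3 = (-0.1195, -0.1195, 0)
rvec = (0.0851, -0.1736, 0.4928), |rvec| = θ = 0.52937 rad = 30.331°
Rodrigues: sinθ=0.50499, 1−cosθ=0.13687; R = I + sinθ·[k]× + (1−cosθ)·[k]×²:
    [+0.86666 -0.47732 -0.14512]
    [+0.46289 +0.87785 -0.12297]
    [+0.18609 +0.03940 +0.98174]
t = (0.0720, -0.1613, 1.1117) m
M0: Pc = R·M0+t = (-0.08861, -0.11171, +1.09417); u = 600.6·(-0.08861)/1.09417 + 324.6 = 275.9634, v = 722.5·(-0.11171)/1.09417 + 228.3 = 154.5342
M1: Pc = R·M1+t = (+0.11853, -0.00108, +1.13865); u = 600.6·(+0.11853)/1.13865 + 324.6 = 387.1191, v = 722.5·(-0.00108)/1.13865 + 228.3 = 227.6133
M2: Pc = R·M2+t = (+0.23261, -0.21089, +1.12923); u = 600.6·(+0.23261)/1.12923 + 324.6 = 448.3154, v = 722.5·(-0.21089)/1.12923 + 228.3 = 93.3707
M3: Pc = R·M3+t = (+0.02547, -0.32152, +1.08475); u = 600.6·(+0.02547)/1.08475 + 324.6 = 338.7040, v = 722.5·(-0.32152)/1.08475 + 228.3 = 14.1534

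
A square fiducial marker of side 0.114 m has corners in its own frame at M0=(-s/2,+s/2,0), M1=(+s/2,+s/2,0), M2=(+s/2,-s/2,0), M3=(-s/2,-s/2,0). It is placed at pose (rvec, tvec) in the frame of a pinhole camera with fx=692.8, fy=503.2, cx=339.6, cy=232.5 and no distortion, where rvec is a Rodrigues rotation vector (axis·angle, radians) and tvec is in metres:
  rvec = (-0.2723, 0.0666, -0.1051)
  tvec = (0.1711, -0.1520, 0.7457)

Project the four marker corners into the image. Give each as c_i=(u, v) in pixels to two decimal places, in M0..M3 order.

Intrinsics K: fx=692.8, fy=503.2, cx=339.6, cy=232.5
Marker side s = 0.114 m; corners in marker frame (Z=0):
  M0 = (-0.0570, +0.0570, 0)
  M1 = (+0.0570, +0.0570, 0)
  M2 = (+0.0570, -0.0570, 0)
  M3 = (-0.0570, -0.0570, 0)
rvec = (-0.2723, 0.0666, -0.1051), |rvec| = θ = 0.29938 rad = 17.153°
Rodrigues: sinθ=0.29493, 1−cosθ=0.04448; R = I + sinθ·[k]× + (1−cosθ)·[k]×²:
    [+0.99232 +0.09454 +0.07981]
    [-0.11254 +0.95772 +0.26478]
    [-0.05141 -0.27172 +0.96100]
t = (0.1711, -0.1520, 0.7457) m
M0: Pc = R·M0+t = (+0.11993, -0.09100, +0.73314); u = 692.8·(+0.11993)/0.73314 + 339.6 = 452.9275, v = 503.2·(-0.09100)/0.73314 + 232.5 = 170.0444
M1: Pc = R·M1+t = (+0.23305, -0.10382, +0.72728); u = 692.8·(+0.23305)/0.72728 + 339.6 = 561.6014, v = 503.2·(-0.10382)/0.72728 + 232.5 = 160.6647
M2: Pc = R·M2+t = (+0.22227, -0.21300, +0.75826); u = 692.8·(+0.22227)/0.75826 + 339.6 = 542.6853, v = 503.2·(-0.21300)/0.75826 + 232.5 = 91.1445
M3: Pc = R·M3+t = (+0.10915, -0.20018, +0.76412); u = 692.8·(+0.10915)/0.76412 + 339.6 = 438.5620, v = 503.2·(-0.20018)/0.76412 + 232.5 = 100.6771

c0=(452.93, 170.04) c1=(561.60, 160.66) c2=(542.69, 91.14) c3=(438.56, 100.68)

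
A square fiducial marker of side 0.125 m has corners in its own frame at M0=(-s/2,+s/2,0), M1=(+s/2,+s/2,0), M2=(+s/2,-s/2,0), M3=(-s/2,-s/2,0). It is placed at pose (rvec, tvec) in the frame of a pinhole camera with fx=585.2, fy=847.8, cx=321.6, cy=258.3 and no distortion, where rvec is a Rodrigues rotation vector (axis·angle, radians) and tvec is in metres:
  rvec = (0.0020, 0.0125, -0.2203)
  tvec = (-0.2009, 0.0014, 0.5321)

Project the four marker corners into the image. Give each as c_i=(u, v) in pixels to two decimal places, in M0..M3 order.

Intrinsics K: fx=585.2, fy=847.8, cx=321.6, cy=258.3
Marker side s = 0.125 m; corners in marker frame (Z=0):
  M0 = (-0.0625, +0.0625, 0)
  M1 = (+0.0625, +0.0625, 0)
  M2 = (+0.0625, -0.0625, 0)
  M3 = (-0.0625, -0.0625, 0)
rvec = (0.0020, 0.0125, -0.2203), |rvec| = θ = 0.22066 rad = 12.643°
Rodrigues: sinθ=0.21888, 1−cosθ=0.02425; R = I + sinθ·[k]× + (1−cosθ)·[k]×²:
    [+0.97575 +0.21853 +0.01218]
    [-0.21850 +0.97583 -0.00336]
    [-0.01262 +0.00061 +0.99992]
t = (-0.2009, 0.0014, 0.5321) m
M0: Pc = R·M0+t = (-0.24823, +0.07605, +0.53293); u = 585.2·(-0.24823)/0.53293 + 321.6 = 49.0257, v = 847.8·(+0.07605)/0.53293 + 258.3 = 379.2766
M1: Pc = R·M1+t = (-0.12626, +0.04873, +0.53135); u = 585.2·(-0.12626)/0.53135 + 321.6 = 182.5470, v = 847.8·(+0.04873)/0.53135 + 258.3 = 336.0562
M2: Pc = R·M2+t = (-0.15357, -0.07325, +0.53127); u = 585.2·(-0.15357)/0.53127 + 321.6 = 152.4381, v = 847.8·(-0.07325)/0.53127 + 258.3 = 141.4150
M3: Pc = R·M3+t = (-0.27554, -0.04593, +0.53285); u = 585.2·(-0.27554)/0.53285 + 321.6 = 18.9867, v = 847.8·(-0.04593)/0.53285 + 258.3 = 185.2178

c0=(49.03, 379.28) c1=(182.55, 336.06) c2=(152.44, 141.41) c3=(18.99, 185.22)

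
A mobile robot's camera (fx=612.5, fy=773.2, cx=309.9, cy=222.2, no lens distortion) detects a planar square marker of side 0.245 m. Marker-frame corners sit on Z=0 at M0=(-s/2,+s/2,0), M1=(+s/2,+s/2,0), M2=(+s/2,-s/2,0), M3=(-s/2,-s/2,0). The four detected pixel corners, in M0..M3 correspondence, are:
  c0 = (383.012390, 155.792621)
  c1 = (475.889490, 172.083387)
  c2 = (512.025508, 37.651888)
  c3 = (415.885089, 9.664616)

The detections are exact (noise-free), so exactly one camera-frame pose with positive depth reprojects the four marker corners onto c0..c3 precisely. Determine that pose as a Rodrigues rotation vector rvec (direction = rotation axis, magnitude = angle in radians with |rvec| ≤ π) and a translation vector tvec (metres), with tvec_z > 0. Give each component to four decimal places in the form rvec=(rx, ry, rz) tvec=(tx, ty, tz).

Intrinsics K: fx=612.5, fy=773.2, cx=309.9, cy=222.2
Marker side s = 0.245 m; corners in marker frame (Z=0):
  M0 = (-0.1225, +0.1225, 0)
  M1 = (+0.1225, +0.1225, 0)
  M2 = (+0.1225, -0.1225, 0)
  M3 = (-0.1225, -0.1225, 0)
Detected image corners:
  c0 = (383.012390, 155.792621) px
  c1 = (475.889490, 172.083387) px
  c2 = (512.025508, 37.651888) px
  c3 = (415.885089, 9.664616) px
Planar DLT: solve 8×8 A·h = b for H (H[2,2]=1):
  H  [+519.89334 -29.07373 +447.91417]
  H  [+117.84034 +595.20979 +96.36034]
  H  [+0.30075 +0.25074 +1.00000]
B = K⁻¹H; ‖b₁‖=0.761648, ‖b₂‖=0.761648; λ = 2/(‖b₁‖+‖b₂‖) = 1.312942, sign → tz>0 ⇒ λ=+1.312942
r₁ = λ·B[:,0] = (+0.91464,+0.08662,+0.39487); r₂ = λ·B[:,1] = (-0.22889,+0.91610,+0.32921)
r₃ = r₁×r₂ = (-0.33323,-0.39149,+0.85773); SVD([r₁ r₂ r₃]) → R = UVᵀ:
  R  [+0.91464 -0.22889 -0.33323]
  R  [+0.08662 +0.91610 -0.39149]
  R  [+0.39487 +0.32921 +0.85773]
t = (+0.29584, -0.21368, +1.31294) m
tr R = 2.688470; θ = arccos((tr R − 1)/2) = 0.565660 rad = 32.410°
axis k = ((R−Rᵀ)₃₂, (R−Rᵀ)₁₃, (R−Rᵀ)₂₁) / (2 sinθ) = (+0.672320, -0.679230, +0.294333)
rvec = θ·k = (+0.380305, -0.384213, +0.166492)

rvec=(0.3803, -0.3842, 0.1665) tvec=(0.2958, -0.2137, 1.3129)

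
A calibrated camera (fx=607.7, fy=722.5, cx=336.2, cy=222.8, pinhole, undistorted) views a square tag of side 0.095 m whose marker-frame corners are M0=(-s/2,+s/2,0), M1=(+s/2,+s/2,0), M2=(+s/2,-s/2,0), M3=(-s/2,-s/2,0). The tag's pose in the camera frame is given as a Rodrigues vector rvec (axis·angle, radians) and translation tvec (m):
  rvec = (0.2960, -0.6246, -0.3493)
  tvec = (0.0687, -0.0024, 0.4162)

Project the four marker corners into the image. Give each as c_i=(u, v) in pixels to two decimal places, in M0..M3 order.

Intrinsics K: fx=607.7, fy=722.5, cx=336.2, cy=222.8
Marker side s = 0.095 m; corners in marker frame (Z=0):
  M0 = (-0.0475, +0.0475, 0)
  M1 = (+0.0475, +0.0475, 0)
  M2 = (+0.0475, -0.0475, 0)
  M3 = (-0.0475, -0.0475, 0)
rvec = (0.2960, -0.6246, -0.3493), |rvec| = θ = 0.77444 rad = 44.372°
Rodrigues: sinθ=0.69931, 1−cosθ=0.28518; R = I + sinθ·[k]× + (1−cosθ)·[k]×²:
    [+0.75648 +0.22750 -0.61318]
    [-0.40333 +0.90032 -0.16354]
    [+0.51485 +0.37103 +0.77283]
t = (0.0687, -0.0024, 0.4162) m
M0: Pc = R·M0+t = (+0.04357, +0.05952, +0.40937); u = 607.7·(+0.04357)/0.40937 + 336.2 = 400.8845, v = 722.5·(+0.05952)/0.40937 + 222.8 = 327.8536
M1: Pc = R·M1+t = (+0.11544, +0.02121, +0.45828); u = 607.7·(+0.11544)/0.45828 + 336.2 = 489.2778, v = 722.5·(+0.02121)/0.45828 + 222.8 = 256.2342
M2: Pc = R·M2+t = (+0.09383, -0.06432, +0.42303); u = 607.7·(+0.09383)/0.42303 + 336.2 = 470.9847, v = 722.5·(-0.06432)/0.42303 + 222.8 = 112.9414
M3: Pc = R·M3+t = (+0.02196, -0.02601, +0.37412); u = 607.7·(+0.02196)/0.37412 + 336.2 = 371.8719, v = 722.5·(-0.02601)/0.37412 + 222.8 = 172.5751

c0=(400.88, 327.85) c1=(489.28, 256.23) c2=(470.98, 112.94) c3=(371.87, 172.58)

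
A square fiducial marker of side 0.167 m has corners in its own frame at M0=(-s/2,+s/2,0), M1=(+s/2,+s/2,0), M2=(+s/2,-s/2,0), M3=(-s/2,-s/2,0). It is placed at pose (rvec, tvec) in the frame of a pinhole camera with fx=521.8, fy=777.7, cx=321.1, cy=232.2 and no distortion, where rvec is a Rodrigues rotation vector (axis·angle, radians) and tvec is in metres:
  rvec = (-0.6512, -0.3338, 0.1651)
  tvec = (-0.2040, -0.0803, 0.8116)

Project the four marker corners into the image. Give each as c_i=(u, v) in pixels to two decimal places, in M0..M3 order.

c0=(119.25, 194.35) c1=(234.32, 238.58) c2=(249.02, 122.58) c3=(148.79, 77.97)

Intrinsics K: fx=521.8, fy=777.7, cx=321.1, cy=232.2
Marker side s = 0.167 m; corners in marker frame (Z=0):
  M0 = (-0.0835, +0.0835, 0)
  M1 = (+0.0835, +0.0835, 0)
  M2 = (+0.0835, -0.0835, 0)
  M3 = (-0.0835, -0.0835, 0)
rvec = (-0.6512, -0.3338, 0.1651), |rvec| = θ = 0.75016 rad = 42.981°
Rodrigues: sinθ=0.68176, 1−cosθ=0.26842; R = I + sinθ·[k]× + (1−cosθ)·[k]×²:
    [+0.93385 -0.04636 -0.35464]
    [+0.25373 +0.78473 +0.56553]
    [+0.25208 -0.61811 +0.74458]
t = (-0.2040, -0.0803, 0.8116) m
M0: Pc = R·M0+t = (-0.28585, -0.03596, +0.73894); u = 521.8·(-0.28585)/0.73894 + 321.1 = 119.2494, v = 777.7·(-0.03596)/0.73894 + 232.2 = 194.3520
M1: Pc = R·M1+t = (-0.12989, +0.00641, +0.78104); u = 521.8·(-0.12989)/0.78104 + 321.1 = 234.3192, v = 777.7·(+0.00641)/0.78104 + 232.2 = 238.5835
M2: Pc = R·M2+t = (-0.12215, -0.12464, +0.88426); u = 521.8·(-0.12215)/0.88426 + 321.1 = 249.0183, v = 777.7·(-0.12464)/0.88426 + 232.2 = 122.5816
M3: Pc = R·M3+t = (-0.27811, -0.16701, +0.84216); u = 521.8·(-0.27811)/0.84216 + 321.1 = 148.7874, v = 777.7·(-0.16701)/0.84216 + 232.2 = 77.9729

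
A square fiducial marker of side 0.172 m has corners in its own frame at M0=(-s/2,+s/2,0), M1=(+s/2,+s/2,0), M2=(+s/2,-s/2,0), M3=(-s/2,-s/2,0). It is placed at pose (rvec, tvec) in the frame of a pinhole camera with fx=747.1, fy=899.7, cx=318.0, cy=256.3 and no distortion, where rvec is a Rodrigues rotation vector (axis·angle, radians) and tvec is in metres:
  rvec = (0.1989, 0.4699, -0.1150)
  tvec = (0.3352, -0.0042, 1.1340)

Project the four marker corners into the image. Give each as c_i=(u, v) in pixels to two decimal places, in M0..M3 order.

Intrinsics K: fx=747.1, fy=899.7, cx=318.0, cy=256.3
Marker side s = 0.172 m; corners in marker frame (Z=0):
  M0 = (-0.0860, +0.0860, 0)
  M1 = (+0.0860, +0.0860, 0)
  M2 = (+0.0860, -0.0860, 0)
  M3 = (-0.0860, -0.0860, 0)
rvec = (0.1989, 0.4699, -0.1150), |rvec| = θ = 0.52306 rad = 29.969°
Rodrigues: sinθ=0.49953, 1−cosθ=0.13371; R = I + sinθ·[k]× + (1−cosθ)·[k]×²:
    [+0.88563 +0.15550 +0.43759]
    [-0.06415 +0.97420 -0.21636]
    [-0.45994 +0.16354 +0.87276]
t = (0.3352, -0.0042, 1.1340) m
M0: Pc = R·M0+t = (+0.27241, +0.08510, +1.18762); u = 747.1·(+0.27241)/1.18762 + 318.0 = 489.3654, v = 899.7·(+0.08510)/1.18762 + 256.3 = 320.7677
M1: Pc = R·M1+t = (+0.42474, +0.07406, +1.10851); u = 747.1·(+0.42474)/1.10851 + 318.0 = 604.2593, v = 899.7·(+0.07406)/1.10851 + 256.3 = 316.4129
M2: Pc = R·M2+t = (+0.39799, -0.09350, +1.08038); u = 747.1·(+0.39799)/1.08038 + 318.0 = 593.2169, v = 899.7·(-0.09350)/1.08038 + 256.3 = 178.4379
M3: Pc = R·M3+t = (+0.24566, -0.08246, +1.15949); u = 747.1·(+0.24566)/1.15949 + 318.0 = 476.2891, v = 899.7·(-0.08246)/1.15949 + 256.3 = 192.3122

c0=(489.37, 320.77) c1=(604.26, 316.41) c2=(593.22, 178.44) c3=(476.29, 192.31)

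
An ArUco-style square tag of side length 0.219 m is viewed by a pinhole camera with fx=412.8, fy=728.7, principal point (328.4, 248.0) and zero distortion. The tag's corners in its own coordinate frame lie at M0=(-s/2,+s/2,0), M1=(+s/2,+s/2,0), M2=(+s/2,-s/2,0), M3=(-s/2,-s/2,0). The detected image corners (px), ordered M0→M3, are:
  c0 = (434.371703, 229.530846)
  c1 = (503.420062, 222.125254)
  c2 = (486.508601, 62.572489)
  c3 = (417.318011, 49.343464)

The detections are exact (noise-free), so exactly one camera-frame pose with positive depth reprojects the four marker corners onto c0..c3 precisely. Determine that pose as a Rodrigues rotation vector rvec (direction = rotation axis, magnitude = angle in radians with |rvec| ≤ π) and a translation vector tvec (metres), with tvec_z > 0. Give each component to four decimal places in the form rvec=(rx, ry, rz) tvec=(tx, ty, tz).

rvec=(-0.1497, -0.5273, -0.1008) tvec=(0.2960, -0.1354, 0.9119)

Intrinsics K: fx=412.8, fy=728.7, cx=328.4, cy=248.0
Marker side s = 0.219 m; corners in marker frame (Z=0):
  M0 = (-0.1095, +0.1095, 0)
  M1 = (+0.1095, +0.1095, 0)
  M2 = (+0.1095, -0.1095, 0)
  M3 = (-0.1095, -0.1095, 0)
Detected image corners:
  c0 = (434.371703, 229.530846) px
  c1 = (503.420062, 222.125254) px
  c2 = (486.508601, 62.572489) px
  c3 = (417.318011, 49.343464) px
Planar DLT: solve 8×8 A·h = b for H (H[2,2]=1):
  H  [+571.99721 +18.86030 +462.39342]
  H  [+92.40983 +754.83687 +139.79671]
  H  [+0.55686 -0.12742 +1.00000]
B = K⁻¹H; ‖b₁‖=1.096635, ‖b₂‖=1.096635; λ = 2/(‖b₁‖+‖b₂‖) = 0.911880, sign → tz>0 ⇒ λ=+0.911880
r₁ = λ·B[:,0] = (+0.85958,-0.05718,+0.50779); r₂ = λ·B[:,1] = (+0.13410,+0.98413,-0.11619)
r₃ = r₁×r₂ = (-0.49308,+0.16797,+0.85361); SVD([r₁ r₂ r₃]) → R = UVᵀ:
  R  [+0.85958 +0.13410 -0.49308]
  R  [-0.05718 +0.98413 +0.16797]
  R  [+0.50779 -0.11619 +0.85361]
t = (+0.29599, -0.13540, +0.91188) m
tr R = 2.697328; θ = arccos((tr R − 1)/2) = 0.557342 rad = 31.933°
axis k = ((R−Rᵀ)₃₂, (R−Rᵀ)₁₃, (R−Rᵀ)₂₁) / (2 sinθ) = (-0.268623, -0.946123, -0.180813)
rvec = θ·k = (-0.149715, -0.527314, -0.100775)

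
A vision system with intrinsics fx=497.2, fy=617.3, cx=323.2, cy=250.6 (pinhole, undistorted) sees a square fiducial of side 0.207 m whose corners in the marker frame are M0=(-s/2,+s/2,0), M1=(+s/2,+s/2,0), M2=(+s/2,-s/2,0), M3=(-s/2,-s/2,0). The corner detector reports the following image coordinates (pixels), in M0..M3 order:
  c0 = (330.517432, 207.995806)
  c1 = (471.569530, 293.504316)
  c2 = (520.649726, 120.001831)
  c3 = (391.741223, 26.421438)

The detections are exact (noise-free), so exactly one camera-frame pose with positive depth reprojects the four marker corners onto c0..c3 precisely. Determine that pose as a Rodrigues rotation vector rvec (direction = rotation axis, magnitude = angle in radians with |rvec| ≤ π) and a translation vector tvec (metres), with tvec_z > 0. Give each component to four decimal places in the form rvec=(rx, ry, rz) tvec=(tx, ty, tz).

rvec=(-0.1329, -0.2696, 0.4128) tvec=(0.1390, -0.0922, 0.6353)

Intrinsics K: fx=497.2, fy=617.3, cx=323.2, cy=250.6
Marker side s = 0.207 m; corners in marker frame (Z=0):
  M0 = (-0.1035, +0.1035, 0)
  M1 = (+0.1035, +0.1035, 0)
  M2 = (+0.1035, -0.1035, 0)
  M3 = (-0.1035, -0.1035, 0)
Detected image corners:
  c0 = (330.517432, 207.995806) px
  c1 = (471.569530, 293.504316) px
  c2 = (520.649726, 120.001831) px
  c3 = (391.741223, 26.421438) px
Planar DLT: solve 8×8 A·h = b for H (H[2,2]=1):
  H  [+807.16887 -387.89192 +431.97726]
  H  [+492.09755 +810.62160 +161.03980]
  H  [+0.36386 -0.28595 +1.00000]
B = K⁻¹H; ‖b₁‖=1.574072, ‖b₂‖=1.574072; λ = 2/(‖b₁‖+‖b₂‖) = 0.635295, sign → tz>0 ⇒ λ=+0.635295
r₁ = λ·B[:,0] = (+0.88109,+0.41260,+0.23116); r₂ = λ·B[:,1] = (-0.37754,+0.90800,-0.18166)
r₃ = r₁×r₂ = (-0.28485,+0.07279,+0.95581); SVD([r₁ r₂ r₃]) → R = UVᵀ:
  R  [+0.88109 -0.37754 -0.28485]
  R  [+0.41260 +0.90800 +0.07279]
  R  [+0.23116 -0.18166 +0.95581]
t = (+0.13899, -0.09217, +0.63530) m
tr R = 2.744899; θ = arccos((tr R − 1)/2) = 0.510604 rad = 29.255°
axis k = ((R−Rᵀ)₃₂, (R−Rᵀ)₁₃, (R−Rᵀ)₂₁) / (2 sinθ) = (-0.260328, -0.527932, +0.808404)
rvec = θ·k = (-0.132925, -0.269564, +0.412775)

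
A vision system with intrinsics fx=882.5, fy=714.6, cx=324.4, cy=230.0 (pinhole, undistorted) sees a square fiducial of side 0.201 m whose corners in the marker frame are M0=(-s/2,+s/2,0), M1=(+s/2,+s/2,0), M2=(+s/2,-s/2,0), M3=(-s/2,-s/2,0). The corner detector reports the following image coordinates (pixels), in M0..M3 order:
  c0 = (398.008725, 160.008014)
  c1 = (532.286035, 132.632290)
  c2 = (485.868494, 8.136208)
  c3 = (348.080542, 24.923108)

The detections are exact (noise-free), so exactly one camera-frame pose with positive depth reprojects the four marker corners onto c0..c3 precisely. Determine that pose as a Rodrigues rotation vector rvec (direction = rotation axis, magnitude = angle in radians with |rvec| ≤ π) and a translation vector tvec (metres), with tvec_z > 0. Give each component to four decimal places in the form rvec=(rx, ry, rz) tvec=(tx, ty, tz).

rvec=(-0.0788, -0.4361, -0.2810) tvec=(0.1432, -0.2209, 1.0588)

Intrinsics K: fx=882.5, fy=714.6, cx=324.4, cy=230.0
Marker side s = 0.201 m; corners in marker frame (Z=0):
  M0 = (-0.1005, +0.1005, 0)
  M1 = (+0.1005, +0.1005, 0)
  M2 = (+0.1005, -0.1005, 0)
  M3 = (-0.1005, -0.1005, 0)
Detected image corners:
  c0 = (398.008725, 160.008014) px
  c1 = (532.286035, 132.632290) px
  c2 = (485.868494, 8.136208) px
  c3 = (348.080542, 24.923108) px
Planar DLT: solve 8×8 A·h = b for H (H[2,2]=1):
  H  [+854.72855 +232.92964 +443.78361]
  H  [-76.96983 +643.47765 +80.88289]
  H  [+0.40343 -0.01447 +1.00000]
B = K⁻¹H; ‖b₁‖=0.944442, ‖b₂‖=0.944442; λ = 2/(‖b₁‖+‖b₂‖) = 1.058826, sign → tz>0 ⇒ λ=+1.058826
r₁ = λ·B[:,0] = (+0.86848,-0.25153,+0.42716); r₂ = λ·B[:,1] = (+0.28510,+0.95837,-0.01532)
r₃ = r₁×r₂ = (-0.40553,+0.13509,+0.90405); SVD([r₁ r₂ r₃]) → R = UVᵀ:
  R  [+0.86848 +0.28510 -0.40553]
  R  [-0.25153 +0.95837 +0.13509]
  R  [+0.42716 -0.01532 +0.90405]
t = (+0.14324, -0.22095, +1.05883) m
tr R = 2.730905; θ = arccos((tr R − 1)/2) = 0.524743 rad = 30.066°
axis k = ((R−Rᵀ)₃₂, (R−Rᵀ)₁₃, (R−Rᵀ)₂₁) / (2 sinθ) = (-0.150115, -0.831040, -0.535572)
rvec = θ·k = (-0.078772, -0.436083, -0.281038)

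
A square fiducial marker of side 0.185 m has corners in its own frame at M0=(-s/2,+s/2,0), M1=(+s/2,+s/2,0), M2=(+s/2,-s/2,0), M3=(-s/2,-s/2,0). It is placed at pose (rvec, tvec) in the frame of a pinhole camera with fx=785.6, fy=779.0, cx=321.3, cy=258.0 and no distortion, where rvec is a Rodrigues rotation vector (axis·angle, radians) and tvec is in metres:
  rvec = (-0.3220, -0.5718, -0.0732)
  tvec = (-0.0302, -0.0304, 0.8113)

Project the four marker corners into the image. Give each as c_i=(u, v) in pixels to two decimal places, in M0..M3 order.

Intrinsics K: fx=785.6, fy=779.0, cx=321.3, cy=258.0
Marker side s = 0.185 m; corners in marker frame (Z=0):
  M0 = (-0.0925, +0.0925, 0)
  M1 = (+0.0925, +0.0925, 0)
  M2 = (+0.0925, -0.0925, 0)
  M3 = (-0.0925, -0.0925, 0)
rvec = (-0.3220, -0.5718, -0.0732), |rvec| = θ = 0.66030 rad = 37.832°
Rodrigues: sinθ=0.61335, 1−cosθ=0.21019; R = I + sinθ·[k]× + (1−cosθ)·[k]×²:
    [+0.83979 +0.15676 -0.51978]
    [+0.02077 +0.94743 +0.31928]
    [+0.54251 -0.27893 +0.79239]
t = (-0.0302, -0.0304, 0.8113) m
M0: Pc = R·M0+t = (-0.09338, +0.05532, +0.73532); u = 785.6·(-0.09338)/0.73532 + 321.3 = 221.5337, v = 779.0·(+0.05532)/0.73532 + 258.0 = 316.6026
M1: Pc = R·M1+t = (+0.06198, +0.05916, +0.83568); u = 785.6·(+0.06198)/0.83568 + 321.3 = 379.5666, v = 779.0·(+0.05916)/0.83568 + 258.0 = 313.1459
M2: Pc = R·M2+t = (+0.03298, -0.11612, +0.88728); u = 785.6·(+0.03298)/0.88728 + 321.3 = 350.5011, v = 779.0·(-0.11612)/0.88728 + 258.0 = 156.0543
M3: Pc = R·M3+t = (-0.12238, -0.11996, +0.78692); u = 785.6·(-0.12238)/0.78692 + 321.3 = 199.1240, v = 779.0·(-0.11996)/0.78692 + 258.0 = 139.2487

c0=(221.53, 316.60) c1=(379.57, 313.15) c2=(350.50, 156.05) c3=(199.12, 139.25)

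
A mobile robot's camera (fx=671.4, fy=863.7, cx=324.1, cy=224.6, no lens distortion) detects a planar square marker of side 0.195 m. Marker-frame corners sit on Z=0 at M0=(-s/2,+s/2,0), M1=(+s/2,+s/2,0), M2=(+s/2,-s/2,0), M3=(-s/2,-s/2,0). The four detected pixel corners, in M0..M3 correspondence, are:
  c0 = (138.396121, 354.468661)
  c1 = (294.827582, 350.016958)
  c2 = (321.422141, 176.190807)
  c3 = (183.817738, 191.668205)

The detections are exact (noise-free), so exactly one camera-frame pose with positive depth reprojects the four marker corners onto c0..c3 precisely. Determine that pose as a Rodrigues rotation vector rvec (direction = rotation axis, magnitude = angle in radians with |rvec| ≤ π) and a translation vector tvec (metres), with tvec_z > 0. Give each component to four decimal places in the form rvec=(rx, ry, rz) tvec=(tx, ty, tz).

rvec=(-0.6780, 0.3247, 0.0434) tvec=(-0.1099, 0.0353, 0.8121)

Intrinsics K: fx=671.4, fy=863.7, cx=324.1, cy=224.6
Marker side s = 0.195 m; corners in marker frame (Z=0):
  M0 = (-0.0975, +0.0975, 0)
  M1 = (+0.0975, +0.0975, 0)
  M2 = (+0.0975, -0.0975, 0)
  M3 = (-0.0975, -0.0975, 0)
Detected image corners:
  c0 = (138.396121, 354.468661) px
  c1 = (294.827582, 350.016958) px
  c2 = (321.422141, 176.190807) px
  c3 = (183.817738, 191.668205) px
Planar DLT: solve 8×8 A·h = b for H (H[2,2]=1):
  H  [+661.17788 -362.37764 +233.20636]
  H  [-155.12764 +661.06789 +262.11805]
  H  [-0.38033 -0.74987 +1.00000]
B = K⁻¹H; ‖b₁‖=1.231359, ‖b₂‖=1.231359; λ = 2/(‖b₁‖+‖b₂‖) = 0.812111, sign → tz>0 ⇒ λ=+0.812111
r₁ = λ·B[:,0] = (+0.94884,-0.06554,-0.30887); r₂ = λ·B[:,1] = (-0.14436,+0.77994,-0.60898)
r₃ = r₁×r₂ = (+0.28081,+0.62241,+0.73058); SVD([r₁ r₂ r₃]) → R = UVᵀ:
  R  [+0.94884 -0.14436 +0.28081]
  R  [-0.06554 +0.77994 +0.62241]
  R  [-0.30887 -0.60898 +0.73058]
t = (-0.10994, +0.03528, +0.81211) m
tr R = 2.459368; θ = arccos((tr R − 1)/2) = 0.752936 rad = 43.140°
axis k = ((R−Rᵀ)₃₂, (R−Rᵀ)₁₃, (R−Rᵀ)₂₁) / (2 sinθ) = (-0.900419, +0.431189, +0.057632)
rvec = θ·k = (-0.677958, +0.324658, +0.043393)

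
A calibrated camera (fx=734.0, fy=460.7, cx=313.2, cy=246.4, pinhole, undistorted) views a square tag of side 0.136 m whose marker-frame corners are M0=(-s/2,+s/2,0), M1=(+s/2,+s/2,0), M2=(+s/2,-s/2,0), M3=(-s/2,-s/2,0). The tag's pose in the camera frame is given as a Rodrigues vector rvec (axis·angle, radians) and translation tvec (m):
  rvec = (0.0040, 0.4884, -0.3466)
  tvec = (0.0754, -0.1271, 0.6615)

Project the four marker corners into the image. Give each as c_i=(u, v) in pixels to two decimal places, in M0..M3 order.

Intrinsics K: fx=734.0, fy=460.7, cx=313.2, cy=246.4
Marker side s = 0.136 m; corners in marker frame (Z=0):
  M0 = (-0.0680, +0.0680, 0)
  M1 = (+0.0680, +0.0680, 0)
  M2 = (+0.0680, -0.0680, 0)
  M3 = (-0.0680, -0.0680, 0)
rvec = (0.0040, 0.4884, -0.3466), |rvec| = θ = 0.59890 rad = 34.314°
Rodrigues: sinθ=0.56373, 1−cosθ=0.17404; R = I + sinθ·[k]× + (1−cosθ)·[k]×²:
    [+0.82596 +0.32720 +0.45905]
    [-0.32530 +0.94170 -0.08591]
    [-0.46040 -0.07837 +0.88425]
t = (0.0754, -0.1271, 0.6615) m
M0: Pc = R·M0+t = (+0.04148, -0.04094, +0.68748); u = 734.0·(+0.04148)/0.68748 + 313.2 = 357.4911, v = 460.7·(-0.04094)/0.68748 + 246.4 = 218.9622
M1: Pc = R·M1+t = (+0.15381, -0.08518, +0.62486); u = 734.0·(+0.15381)/0.62486 + 313.2 = 493.8796, v = 460.7·(-0.08518)/0.62486 + 246.4 = 183.5949
M2: Pc = R·M2+t = (+0.10932, -0.21326, +0.63552); u = 734.0·(+0.10932)/0.63552 + 313.2 = 439.4552, v = 460.7·(-0.21326)/0.63552 + 246.4 = 91.8074
M3: Pc = R·M3+t = (-0.00301, -0.16902, +0.69814); u = 734.0·(-0.00301)/0.69814 + 313.2 = 310.0302, v = 460.7·(-0.16902)/0.69814 + 246.4 = 134.8669

c0=(357.49, 218.96) c1=(493.88, 183.59) c2=(439.46, 91.81) c3=(310.03, 134.87)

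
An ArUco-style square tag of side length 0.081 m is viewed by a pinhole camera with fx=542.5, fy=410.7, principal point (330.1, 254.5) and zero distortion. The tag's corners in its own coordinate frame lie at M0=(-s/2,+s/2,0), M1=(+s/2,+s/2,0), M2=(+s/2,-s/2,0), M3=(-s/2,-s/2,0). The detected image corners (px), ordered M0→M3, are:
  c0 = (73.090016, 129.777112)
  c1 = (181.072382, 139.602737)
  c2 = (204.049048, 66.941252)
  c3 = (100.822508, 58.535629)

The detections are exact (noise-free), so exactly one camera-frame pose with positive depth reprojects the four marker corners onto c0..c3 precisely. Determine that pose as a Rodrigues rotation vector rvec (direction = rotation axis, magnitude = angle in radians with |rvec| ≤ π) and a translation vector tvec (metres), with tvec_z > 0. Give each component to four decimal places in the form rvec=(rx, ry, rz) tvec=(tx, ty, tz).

rvec=(-0.2466, 0.0506, 0.1437) tvec=(-0.1410, -0.1532, 0.4017)

Intrinsics K: fx=542.5, fy=410.7, cx=330.1, cy=254.5
Marker side s = 0.081 m; corners in marker frame (Z=0):
  M0 = (-0.0405, +0.0405, 0)
  M1 = (+0.0405, +0.0405, 0)
  M2 = (+0.0405, -0.0405, 0)
  M3 = (-0.0405, -0.0405, 0)
Detected image corners:
  c0 = (73.090016, 129.777112) px
  c1 = (181.072382, 139.602737) px
  c2 = (204.049048, 66.941252) px
  c3 = (100.822508, 58.535629) px
Planar DLT: solve 8×8 A·h = b for H (H[2,2]=1):
  H  [+1279.55655 -396.56266 +139.70519]
  H  [+95.73322 +829.36323 +97.81428]
  H  [-0.16810 -0.59634 +1.00000]
B = K⁻¹H; ‖b₁‖=2.489598, ‖b₂‖=2.489598; λ = 2/(‖b₁‖+‖b₂‖) = 0.401671, sign → tz>0 ⇒ λ=+0.401671
r₁ = λ·B[:,0] = (+0.98848,+0.13547,-0.06752); r₂ = λ·B[:,1] = (-0.14787,+0.95956,-0.23953)
r₃ = r₁×r₂ = (+0.03234,+0.24676,+0.96854); SVD([r₁ r₂ r₃]) → R = UVᵀ:
  R  [+0.98848 -0.14787 +0.03234]
  R  [+0.13547 +0.95956 +0.24676]
  R  [-0.06752 -0.23953 +0.96854]
t = (-0.14097, -0.15324, +0.40167) m
tr R = 2.916578; θ = arccos((tr R − 1)/2) = 0.289842 rad = 16.607°
axis k = ((R−Rᵀ)₃₂, (R−Rᵀ)₁₃, (R−Rᵀ)₂₁) / (2 sinθ) = (-0.850747, +0.174703, +0.495690)
rvec = θ·k = (-0.246582, +0.050636, +0.143672)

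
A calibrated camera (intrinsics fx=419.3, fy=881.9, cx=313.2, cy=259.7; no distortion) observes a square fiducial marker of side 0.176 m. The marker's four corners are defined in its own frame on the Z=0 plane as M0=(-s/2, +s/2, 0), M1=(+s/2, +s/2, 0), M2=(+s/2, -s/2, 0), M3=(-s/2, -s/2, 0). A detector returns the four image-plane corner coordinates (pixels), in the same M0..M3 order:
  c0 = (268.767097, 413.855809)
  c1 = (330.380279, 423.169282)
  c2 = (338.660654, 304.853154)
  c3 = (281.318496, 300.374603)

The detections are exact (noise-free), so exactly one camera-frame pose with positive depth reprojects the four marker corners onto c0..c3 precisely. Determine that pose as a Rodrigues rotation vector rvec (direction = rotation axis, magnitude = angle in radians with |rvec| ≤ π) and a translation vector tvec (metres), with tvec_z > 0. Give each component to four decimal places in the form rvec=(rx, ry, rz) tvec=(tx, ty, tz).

Intrinsics K: fx=419.3, fy=881.9, cx=313.2, cy=259.7
Marker side s = 0.176 m; corners in marker frame (Z=0):
  M0 = (-0.0880, +0.0880, 0)
  M1 = (+0.0880, +0.0880, 0)
  M2 = (+0.0880, -0.0880, 0)
  M3 = (-0.0880, -0.0880, 0)
Detected image corners:
  c0 = (268.767097, 413.855809) px
  c1 = (330.380279, 423.169282) px
  c2 = (338.660654, 304.853154) px
  c3 = (281.318496, 300.374603) px
Planar DLT: solve 8×8 A·h = b for H (H[2,2]=1):
  H  [+273.29241 -194.99670 +304.43449]
  H  [-37.27492 +497.85394 +358.23065]
  H  [-0.21056 -0.44488 +1.00000]
B = K⁻¹H; ‖b₁‖=0.836243, ‖b₂‖=0.836243; λ = 2/(‖b₁‖+‖b₂‖) = 1.195825, sign → tz>0 ⇒ λ=+1.195825
r₁ = λ·B[:,0] = (+0.96749,+0.02360,-0.25179); r₂ = λ·B[:,1] = (-0.15874,+0.83173,-0.53200)
r₃ = r₁×r₂ = (+0.19686,+0.55467,+0.80844); SVD([r₁ r₂ r₃]) → R = UVᵀ:
  R  [+0.96749 -0.15874 +0.19686]
  R  [+0.02360 +0.83173 +0.55467]
  R  [-0.25179 -0.53200 +0.80844]
t = (-0.02500, +0.13360, +1.19583) m
tr R = 2.607672; θ = arccos((tr R − 1)/2) = 0.637080 rad = 36.502°
axis k = ((R−Rᵀ)₃₂, (R−Rᵀ)₁₃, (R−Rᵀ)₂₁) / (2 sinθ) = (-0.913396, +0.377115, +0.153270)
rvec = θ·k = (-0.581907, +0.240252, +0.097645)

rvec=(-0.5819, 0.2403, 0.0976) tvec=(-0.0250, 0.1336, 1.1958)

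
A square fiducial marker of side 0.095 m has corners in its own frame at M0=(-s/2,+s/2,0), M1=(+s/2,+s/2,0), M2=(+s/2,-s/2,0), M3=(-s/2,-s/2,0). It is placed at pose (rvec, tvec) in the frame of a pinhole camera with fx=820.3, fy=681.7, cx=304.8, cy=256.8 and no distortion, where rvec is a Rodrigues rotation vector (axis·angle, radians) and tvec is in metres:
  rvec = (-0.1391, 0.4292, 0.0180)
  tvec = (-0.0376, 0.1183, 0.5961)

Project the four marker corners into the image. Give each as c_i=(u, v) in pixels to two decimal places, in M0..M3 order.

Intrinsics K: fx=820.3, fy=681.7, cx=304.8, cy=256.8
Marker side s = 0.095 m; corners in marker frame (Z=0):
  M0 = (-0.0475, +0.0475, 0)
  M1 = (+0.0475, +0.0475, 0)
  M2 = (+0.0475, -0.0475, 0)
  M3 = (-0.0475, -0.0475, 0)
rvec = (-0.1391, 0.4292, 0.0180), |rvec| = θ = 0.45154 rad = 25.871°
Rodrigues: sinθ=0.43635, 1−cosθ=0.10022; R = I + sinθ·[k]× + (1−cosθ)·[k]×²:
    [+0.90929 -0.04674 +0.41353]
    [-0.01195 +0.99033 +0.13822]
    [-0.41599 -0.13062 +0.89994]
t = (-0.0376, 0.1183, 0.5961) m
M0: Pc = R·M0+t = (-0.08301, +0.16591, +0.60966); u = 820.3·(-0.08301)/0.60966 + 304.8 = 193.1069, v = 681.7·(+0.16591)/0.60966 + 256.8 = 442.3143
M1: Pc = R·M1+t = (+0.00337, +0.16477, +0.57014); u = 820.3·(+0.00337)/0.57014 + 304.8 = 309.6501, v = 681.7·(+0.16477)/0.57014 + 256.8 = 453.8157
M2: Pc = R·M2+t = (+0.00781, +0.07069, +0.58254); u = 820.3·(+0.00781)/0.58254 + 304.8 = 315.7995, v = 681.7·(+0.07069)/0.58254 + 256.8 = 339.5240
M3: Pc = R·M3+t = (-0.07857, +0.07183, +0.62206); u = 820.3·(-0.07857)/0.62206 + 304.8 = 201.1905, v = 681.7·(+0.07183)/0.62206 + 256.8 = 335.5130

c0=(193.11, 442.31) c1=(309.65, 453.82) c2=(315.80, 339.52) c3=(201.19, 335.51)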